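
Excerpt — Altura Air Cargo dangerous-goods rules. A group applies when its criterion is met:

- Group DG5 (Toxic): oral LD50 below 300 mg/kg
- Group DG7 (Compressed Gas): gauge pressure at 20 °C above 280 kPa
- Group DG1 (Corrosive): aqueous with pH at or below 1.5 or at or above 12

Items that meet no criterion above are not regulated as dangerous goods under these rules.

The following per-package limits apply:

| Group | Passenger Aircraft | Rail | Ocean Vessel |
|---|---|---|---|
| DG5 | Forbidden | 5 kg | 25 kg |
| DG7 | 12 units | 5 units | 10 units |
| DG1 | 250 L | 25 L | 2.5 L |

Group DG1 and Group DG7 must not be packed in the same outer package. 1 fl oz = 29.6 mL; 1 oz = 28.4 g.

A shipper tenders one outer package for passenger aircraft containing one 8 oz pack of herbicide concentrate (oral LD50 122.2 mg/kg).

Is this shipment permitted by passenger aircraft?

The herbicide concentrate has oral LD50 122.2 mg/kg, which is < 300 mg/kg, so it is Group DG5 (Toxic).
Group DG5 quantity: one 8 oz pack = 227.2 g.
By passenger aircraft, Group DG5 is Forbidden regardless of quantity.

No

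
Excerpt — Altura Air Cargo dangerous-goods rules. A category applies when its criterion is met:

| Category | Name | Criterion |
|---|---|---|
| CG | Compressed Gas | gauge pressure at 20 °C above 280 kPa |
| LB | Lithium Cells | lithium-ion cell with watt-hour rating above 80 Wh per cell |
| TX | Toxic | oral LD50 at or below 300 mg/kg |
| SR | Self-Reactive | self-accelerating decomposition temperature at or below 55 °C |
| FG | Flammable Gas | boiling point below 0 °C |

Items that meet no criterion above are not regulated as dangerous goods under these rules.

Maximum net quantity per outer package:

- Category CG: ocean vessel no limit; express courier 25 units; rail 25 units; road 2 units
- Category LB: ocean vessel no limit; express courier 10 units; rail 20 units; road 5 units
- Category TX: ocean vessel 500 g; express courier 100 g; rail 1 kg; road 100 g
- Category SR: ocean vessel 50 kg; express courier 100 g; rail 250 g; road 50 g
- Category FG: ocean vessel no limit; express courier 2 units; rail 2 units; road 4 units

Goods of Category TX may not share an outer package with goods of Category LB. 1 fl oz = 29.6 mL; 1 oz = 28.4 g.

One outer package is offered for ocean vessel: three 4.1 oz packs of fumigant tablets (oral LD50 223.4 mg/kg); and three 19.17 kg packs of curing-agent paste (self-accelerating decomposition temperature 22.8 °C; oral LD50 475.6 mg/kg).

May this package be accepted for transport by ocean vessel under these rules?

No

With oral LD50 223.4 mg/kg (≤ 300 mg/kg), the fumigant tablets fall in Category TX.
With self-accelerating decomposition temperature 22.8 °C (≤ 55 °C), the curing-agent paste falls in Category SR.
Category SR quantity: three 19.17 kg packs = 57.51 kg.
57.51 kg exceeds the ocean vessel limit of 50 kg for Category SR.
Category TX quantity: three 4.1 oz packs = 349.32 g.
349.32 g is within the ocean vessel limit of 500 g for Category TX.
The segregation rule (Category TX with Category LB) does not apply to Category SR with Category TX.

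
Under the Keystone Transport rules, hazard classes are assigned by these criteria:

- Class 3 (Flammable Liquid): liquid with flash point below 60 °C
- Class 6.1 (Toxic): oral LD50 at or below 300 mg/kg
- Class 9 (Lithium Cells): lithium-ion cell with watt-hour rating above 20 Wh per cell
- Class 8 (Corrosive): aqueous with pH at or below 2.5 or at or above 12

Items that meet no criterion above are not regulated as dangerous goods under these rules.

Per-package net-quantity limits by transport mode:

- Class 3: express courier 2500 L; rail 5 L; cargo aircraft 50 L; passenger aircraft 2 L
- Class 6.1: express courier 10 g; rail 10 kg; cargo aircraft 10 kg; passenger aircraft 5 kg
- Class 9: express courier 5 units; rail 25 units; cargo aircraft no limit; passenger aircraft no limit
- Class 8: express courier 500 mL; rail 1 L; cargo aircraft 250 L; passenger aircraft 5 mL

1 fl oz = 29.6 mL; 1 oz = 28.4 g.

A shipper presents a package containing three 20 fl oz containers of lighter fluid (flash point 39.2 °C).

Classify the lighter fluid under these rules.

Flash point 39.2 °C meets the Class 3 criterion (Flammable Liquid), so the lighter fluid is Class 3.

Class 3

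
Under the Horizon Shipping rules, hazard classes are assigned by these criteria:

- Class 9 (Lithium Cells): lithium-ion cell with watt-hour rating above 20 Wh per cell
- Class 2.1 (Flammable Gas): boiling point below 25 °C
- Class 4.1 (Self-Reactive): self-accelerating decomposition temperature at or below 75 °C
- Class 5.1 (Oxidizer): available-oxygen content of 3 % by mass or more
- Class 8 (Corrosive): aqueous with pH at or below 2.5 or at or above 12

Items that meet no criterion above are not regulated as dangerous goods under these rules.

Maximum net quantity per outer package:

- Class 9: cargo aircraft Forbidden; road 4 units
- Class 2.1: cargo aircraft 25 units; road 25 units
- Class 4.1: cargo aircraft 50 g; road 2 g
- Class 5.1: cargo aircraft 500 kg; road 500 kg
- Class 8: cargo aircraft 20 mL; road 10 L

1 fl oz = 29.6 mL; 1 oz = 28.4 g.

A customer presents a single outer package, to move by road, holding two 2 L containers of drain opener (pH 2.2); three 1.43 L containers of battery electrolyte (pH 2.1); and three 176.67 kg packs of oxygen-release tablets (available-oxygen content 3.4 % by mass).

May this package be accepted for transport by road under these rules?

With pH 2.2 (≤ 2.5), the drain opener falls in Class 8.
With pH 2.1 (≤ 2.5), the battery electrolyte falls in Class 8.
Available-oxygen content 3.4 % by mass meets the Class 5.1 criterion (Oxidizer), so the oxygen-release tablets are Class 5.1.
Total Class 8: (two 2 L containers = 4 L) + (three 1.43 L containers = 4.29 L) = 8.29 L.
8.29 L is within the road limit of 10 L for Class 8.
Class 5.1 quantity: three 176.67 kg packs = 530.01 kg.
That exceeds the Class 5.1 road limit of 500 kg.

No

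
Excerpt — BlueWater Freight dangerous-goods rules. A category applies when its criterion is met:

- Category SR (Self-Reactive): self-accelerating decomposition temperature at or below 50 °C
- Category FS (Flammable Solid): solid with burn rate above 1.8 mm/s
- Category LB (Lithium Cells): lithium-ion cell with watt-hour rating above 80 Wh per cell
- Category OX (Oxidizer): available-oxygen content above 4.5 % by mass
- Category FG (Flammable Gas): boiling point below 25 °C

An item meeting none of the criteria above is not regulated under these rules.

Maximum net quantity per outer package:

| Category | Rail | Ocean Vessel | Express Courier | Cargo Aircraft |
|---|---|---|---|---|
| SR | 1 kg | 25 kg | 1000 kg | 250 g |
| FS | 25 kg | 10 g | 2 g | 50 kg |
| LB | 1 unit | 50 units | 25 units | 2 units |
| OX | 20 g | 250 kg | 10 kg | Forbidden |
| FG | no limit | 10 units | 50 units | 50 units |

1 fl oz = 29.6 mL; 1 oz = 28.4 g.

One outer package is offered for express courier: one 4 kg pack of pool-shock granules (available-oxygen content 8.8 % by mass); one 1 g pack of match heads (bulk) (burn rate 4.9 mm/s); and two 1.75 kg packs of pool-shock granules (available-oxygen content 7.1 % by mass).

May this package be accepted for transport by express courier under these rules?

The pool-shock granules have available-oxygen content 8.8 % by mass, which is > 4.5 % by mass, so they are Category OX (Oxidizer).
With burn rate 4.9 mm/s (> 1.8 mm/s), the match heads (bulk) fall in Category FS.
The pool-shock granules have available-oxygen content 7.1 % by mass, which is > 4.5 % by mass, so they are Category OX (Oxidizer).
Category OX net quantity: 4 kg + (two 1.75 kg packs = 3.5 kg) = 7.5 kg.
7.5 kg is within the express courier limit of 10 kg for Category OX.
Category FS quantity: 1 g.
That is within the Category FS express courier limit of 2 g.
Every hazard category is within its express courier limit and no segregation rule is violated.

Yes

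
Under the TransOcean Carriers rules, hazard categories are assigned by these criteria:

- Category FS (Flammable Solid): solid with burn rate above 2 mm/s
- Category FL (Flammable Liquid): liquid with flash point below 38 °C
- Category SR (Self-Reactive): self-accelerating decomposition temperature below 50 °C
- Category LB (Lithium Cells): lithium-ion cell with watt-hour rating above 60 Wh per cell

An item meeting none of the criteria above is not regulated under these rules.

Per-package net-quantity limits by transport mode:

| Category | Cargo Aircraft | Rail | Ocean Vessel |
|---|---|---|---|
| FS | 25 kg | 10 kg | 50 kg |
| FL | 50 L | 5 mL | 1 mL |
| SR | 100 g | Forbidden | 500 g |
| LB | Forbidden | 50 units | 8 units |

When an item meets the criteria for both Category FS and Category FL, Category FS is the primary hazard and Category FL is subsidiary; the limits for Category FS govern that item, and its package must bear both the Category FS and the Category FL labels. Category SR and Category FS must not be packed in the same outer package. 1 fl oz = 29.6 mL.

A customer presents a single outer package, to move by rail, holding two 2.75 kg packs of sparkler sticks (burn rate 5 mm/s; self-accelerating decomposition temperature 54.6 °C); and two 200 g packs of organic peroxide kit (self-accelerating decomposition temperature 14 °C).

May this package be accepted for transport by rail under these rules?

No

Burn rate 5 mm/s meets the Category FS criterion (Flammable Solid), so the sparkler sticks are Category FS.
Organic peroxide kit: self-accelerating decomposition temperature 14 °C < 50 °C → Category SR (Self-Reactive).
Category SR quantity: two 200 g packs = 400 g.
Category SR is Forbidden by rail.
Category FS quantity: two 2.75 kg packs = 5.5 kg.
5.5 kg ≤ 10 kg (rail limit, Category FS) — within limit.
Category SR and Category FS may not share an outer package.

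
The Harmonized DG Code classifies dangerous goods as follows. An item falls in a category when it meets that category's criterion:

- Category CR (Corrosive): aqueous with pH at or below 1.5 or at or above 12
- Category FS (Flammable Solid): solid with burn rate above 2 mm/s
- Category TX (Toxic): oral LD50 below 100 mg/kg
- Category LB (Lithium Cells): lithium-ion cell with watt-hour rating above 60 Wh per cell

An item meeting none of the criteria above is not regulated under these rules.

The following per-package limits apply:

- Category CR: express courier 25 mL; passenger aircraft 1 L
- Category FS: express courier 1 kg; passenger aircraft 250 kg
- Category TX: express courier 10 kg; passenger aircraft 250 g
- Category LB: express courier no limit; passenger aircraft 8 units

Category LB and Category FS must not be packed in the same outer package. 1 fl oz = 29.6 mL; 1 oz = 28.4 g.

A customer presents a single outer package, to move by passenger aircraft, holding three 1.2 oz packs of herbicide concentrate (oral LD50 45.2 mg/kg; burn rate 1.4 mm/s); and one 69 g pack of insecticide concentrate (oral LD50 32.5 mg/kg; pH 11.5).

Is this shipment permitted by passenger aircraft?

Herbicide concentrate: oral LD50 45.2 mg/kg < 100 mg/kg → Category TX (Toxic).
The insecticide concentrate has oral LD50 32.5 mg/kg, which is < 100 mg/kg, so it is Category TX (Toxic).
Category TX net quantity: (three 1.2 oz packs = 102.24 g) + 69 g = 171.24 g.
That is within the Category TX passenger aircraft limit of 250 g.

Yes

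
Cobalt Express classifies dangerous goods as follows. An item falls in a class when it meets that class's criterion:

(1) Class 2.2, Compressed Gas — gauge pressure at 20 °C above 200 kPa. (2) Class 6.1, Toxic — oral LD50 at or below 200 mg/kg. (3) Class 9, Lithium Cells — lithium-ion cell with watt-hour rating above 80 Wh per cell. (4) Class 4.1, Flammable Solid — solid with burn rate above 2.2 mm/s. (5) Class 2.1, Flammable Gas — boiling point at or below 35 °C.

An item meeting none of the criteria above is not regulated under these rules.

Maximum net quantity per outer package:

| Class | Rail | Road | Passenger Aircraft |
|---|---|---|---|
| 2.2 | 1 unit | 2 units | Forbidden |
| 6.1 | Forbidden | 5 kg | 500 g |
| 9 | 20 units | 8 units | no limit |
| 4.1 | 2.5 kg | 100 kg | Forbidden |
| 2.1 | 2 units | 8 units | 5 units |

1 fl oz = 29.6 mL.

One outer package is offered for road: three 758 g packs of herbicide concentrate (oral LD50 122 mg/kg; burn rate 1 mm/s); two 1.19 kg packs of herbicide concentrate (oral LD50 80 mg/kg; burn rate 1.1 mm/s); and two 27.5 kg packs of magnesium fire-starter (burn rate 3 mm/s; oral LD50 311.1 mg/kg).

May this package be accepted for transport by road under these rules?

The herbicide concentrate has oral LD50 122 mg/kg, which is ≤ 200 mg/kg, so it is Class 6.1 (Toxic).
The herbicide concentrate has oral LD50 80 mg/kg, which is ≤ 200 mg/kg, so it is Class 6.1 (Toxic).
Magnesium fire-starter: burn rate 3 mm/s > 2.2 mm/s → Class 4.1 (Flammable Solid).
Total Class 6.1: (three 758 g packs = 2.274 kg) + (two 1.19 kg packs = 2.38 kg) = 4.654 kg.
4.654 kg is within the road limit of 5 kg for Class 6.1.
Class 4.1 quantity: two 27.5 kg packs = 55 kg.
That is within the Class 4.1 road limit of 100 kg.
Every hazard class is within its road limit and no segregation rule is violated.

Yes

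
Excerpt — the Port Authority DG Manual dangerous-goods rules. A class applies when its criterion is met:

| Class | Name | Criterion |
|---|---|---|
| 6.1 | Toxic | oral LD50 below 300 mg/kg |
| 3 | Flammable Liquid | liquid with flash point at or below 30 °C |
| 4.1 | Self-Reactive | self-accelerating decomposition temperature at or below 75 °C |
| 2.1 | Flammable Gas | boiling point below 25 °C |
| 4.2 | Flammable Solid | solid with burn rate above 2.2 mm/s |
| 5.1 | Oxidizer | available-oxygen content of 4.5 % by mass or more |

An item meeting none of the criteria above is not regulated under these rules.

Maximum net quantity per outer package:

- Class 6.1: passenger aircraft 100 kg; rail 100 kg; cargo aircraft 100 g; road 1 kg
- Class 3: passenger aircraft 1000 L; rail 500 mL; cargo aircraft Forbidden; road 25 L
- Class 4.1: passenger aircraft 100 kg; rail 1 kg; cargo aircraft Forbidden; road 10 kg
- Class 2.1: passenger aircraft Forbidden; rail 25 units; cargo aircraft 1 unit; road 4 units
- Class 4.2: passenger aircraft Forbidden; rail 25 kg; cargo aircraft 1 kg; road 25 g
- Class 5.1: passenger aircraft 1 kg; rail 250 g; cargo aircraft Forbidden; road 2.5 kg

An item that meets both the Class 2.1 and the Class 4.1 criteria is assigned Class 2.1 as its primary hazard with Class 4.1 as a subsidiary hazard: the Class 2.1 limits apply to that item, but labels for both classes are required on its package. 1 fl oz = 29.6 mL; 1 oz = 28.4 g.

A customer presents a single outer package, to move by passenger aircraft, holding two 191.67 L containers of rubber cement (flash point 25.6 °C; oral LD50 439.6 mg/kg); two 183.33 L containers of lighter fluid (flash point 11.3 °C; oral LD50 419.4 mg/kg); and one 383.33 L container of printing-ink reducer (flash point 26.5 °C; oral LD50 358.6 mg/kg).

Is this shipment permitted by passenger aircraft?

Flash point 25.6 °C meets the Class 3 criterion (Flammable Liquid), so the rubber cement is Class 3.
Lighter fluid: flash point 11.3 °C ≤ 30 °C → Class 3 (Flammable Liquid).
Printing-ink reducer: flash point 26.5 °C ≤ 30 °C → Class 3 (Flammable Liquid).
Total Class 3: (two 191.67 L containers = 383.34 L) + (two 183.33 L containers = 366.66 L) + 383.33 L = 1133.33 L.
That exceeds the Class 3 passenger aircraft limit of 1000 L.

No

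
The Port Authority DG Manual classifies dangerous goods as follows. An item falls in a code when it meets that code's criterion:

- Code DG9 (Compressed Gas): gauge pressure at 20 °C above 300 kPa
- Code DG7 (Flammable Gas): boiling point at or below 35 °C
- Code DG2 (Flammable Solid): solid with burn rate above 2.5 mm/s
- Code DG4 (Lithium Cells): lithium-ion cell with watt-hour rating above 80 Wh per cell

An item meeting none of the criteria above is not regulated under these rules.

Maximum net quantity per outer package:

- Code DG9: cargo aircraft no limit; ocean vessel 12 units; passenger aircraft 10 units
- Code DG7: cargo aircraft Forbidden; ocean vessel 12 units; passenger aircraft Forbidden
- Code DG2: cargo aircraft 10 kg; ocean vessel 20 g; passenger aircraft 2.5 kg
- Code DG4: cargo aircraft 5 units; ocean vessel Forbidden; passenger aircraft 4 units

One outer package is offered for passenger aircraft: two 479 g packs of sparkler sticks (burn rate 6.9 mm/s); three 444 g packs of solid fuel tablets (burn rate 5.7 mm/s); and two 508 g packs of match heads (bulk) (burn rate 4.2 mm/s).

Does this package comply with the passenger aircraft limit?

With burn rate 6.9 mm/s (> 2.5 mm/s), the sparkler sticks fall in Code DG2.
Solid fuel tablets: burn rate 5.7 mm/s > 2.5 mm/s → Code DG2 (Flammable Solid).
Burn rate 4.2 mm/s meets the Code DG2 criterion (Flammable Solid), so the match heads (bulk) are Code DG2.
Total Code DG2: (two 479 g packs = 958 g) + (three 444 g packs = 1.332 kg) + (two 508 g packs = 1.016 kg) = 3.306 kg.
That exceeds the Code DG2 passenger aircraft limit of 2.5 kg.

No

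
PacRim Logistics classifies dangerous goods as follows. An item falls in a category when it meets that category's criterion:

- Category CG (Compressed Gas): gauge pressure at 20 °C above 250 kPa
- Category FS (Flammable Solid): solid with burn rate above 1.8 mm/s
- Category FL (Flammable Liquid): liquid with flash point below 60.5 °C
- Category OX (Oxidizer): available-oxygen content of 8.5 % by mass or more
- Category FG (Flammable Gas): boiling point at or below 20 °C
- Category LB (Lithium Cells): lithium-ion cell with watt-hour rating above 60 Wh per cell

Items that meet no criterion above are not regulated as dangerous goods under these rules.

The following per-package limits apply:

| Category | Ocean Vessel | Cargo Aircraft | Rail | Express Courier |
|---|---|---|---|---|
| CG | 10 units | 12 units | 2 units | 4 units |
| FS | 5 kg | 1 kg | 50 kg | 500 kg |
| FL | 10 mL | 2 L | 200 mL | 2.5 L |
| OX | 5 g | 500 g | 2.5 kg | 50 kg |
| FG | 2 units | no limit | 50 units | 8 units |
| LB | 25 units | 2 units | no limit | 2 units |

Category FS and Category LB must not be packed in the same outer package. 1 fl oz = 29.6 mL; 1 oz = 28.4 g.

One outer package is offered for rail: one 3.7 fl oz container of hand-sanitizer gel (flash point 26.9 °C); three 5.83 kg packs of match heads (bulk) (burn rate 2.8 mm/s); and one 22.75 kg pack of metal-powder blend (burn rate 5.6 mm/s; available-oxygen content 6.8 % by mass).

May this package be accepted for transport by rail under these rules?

Hand-sanitizer gel: flash point 26.9 °C < 60.5 °C → Category FL (Flammable Liquid).
The match heads (bulk) have burn rate 2.8 mm/s, which is > 1.8 mm/s, so they are Category FS (Flammable Solid).
Metal-powder blend: burn rate 5.6 mm/s > 1.8 mm/s → Category FS (Flammable Solid).
Total Category FS: (three 5.83 kg packs = 17.49 kg) + 22.75 kg = 40.24 kg.
That is within the Category FS rail limit of 50 kg.
Category FL quantity: one 3.7 fl oz container = 109.52 mL.
109.52 mL ≤ 200 mL (rail limit, Category FL) — within limit.
The segregation rule (Category FS with Category LB) does not apply to Category FS with Category FL.
Every hazard category is within its rail limit and no segregation rule is violated.

Yes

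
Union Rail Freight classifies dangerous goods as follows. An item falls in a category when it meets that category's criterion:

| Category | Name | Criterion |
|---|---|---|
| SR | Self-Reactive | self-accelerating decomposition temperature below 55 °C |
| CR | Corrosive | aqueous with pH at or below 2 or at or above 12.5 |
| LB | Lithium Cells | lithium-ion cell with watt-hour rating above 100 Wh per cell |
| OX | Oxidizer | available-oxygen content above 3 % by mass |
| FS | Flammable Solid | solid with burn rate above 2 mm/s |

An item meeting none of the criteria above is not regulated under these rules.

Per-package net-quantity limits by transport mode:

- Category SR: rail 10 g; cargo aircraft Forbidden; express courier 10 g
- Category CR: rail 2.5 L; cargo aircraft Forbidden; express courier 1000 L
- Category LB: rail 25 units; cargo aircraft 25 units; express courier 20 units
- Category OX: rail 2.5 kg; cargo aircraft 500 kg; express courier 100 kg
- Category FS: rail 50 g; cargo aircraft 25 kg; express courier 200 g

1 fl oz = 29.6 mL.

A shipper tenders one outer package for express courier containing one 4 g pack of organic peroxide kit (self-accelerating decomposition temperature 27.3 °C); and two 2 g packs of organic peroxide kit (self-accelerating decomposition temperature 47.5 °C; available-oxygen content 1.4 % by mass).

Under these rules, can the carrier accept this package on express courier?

Self-accelerating decomposition temperature 27.3 °C meets the Category SR criterion (Self-Reactive), so the organic peroxide kit is Category SR.
Self-accelerating decomposition temperature 47.5 °C meets the Category SR criterion (Self-Reactive), so the organic peroxide kit is Category SR.
Category SR net quantity: 4 g + (two 2 g packs = 4 g) = 8 g.
8 g ≤ 10 g (express courier limit, Category SR) — within limit.

Yes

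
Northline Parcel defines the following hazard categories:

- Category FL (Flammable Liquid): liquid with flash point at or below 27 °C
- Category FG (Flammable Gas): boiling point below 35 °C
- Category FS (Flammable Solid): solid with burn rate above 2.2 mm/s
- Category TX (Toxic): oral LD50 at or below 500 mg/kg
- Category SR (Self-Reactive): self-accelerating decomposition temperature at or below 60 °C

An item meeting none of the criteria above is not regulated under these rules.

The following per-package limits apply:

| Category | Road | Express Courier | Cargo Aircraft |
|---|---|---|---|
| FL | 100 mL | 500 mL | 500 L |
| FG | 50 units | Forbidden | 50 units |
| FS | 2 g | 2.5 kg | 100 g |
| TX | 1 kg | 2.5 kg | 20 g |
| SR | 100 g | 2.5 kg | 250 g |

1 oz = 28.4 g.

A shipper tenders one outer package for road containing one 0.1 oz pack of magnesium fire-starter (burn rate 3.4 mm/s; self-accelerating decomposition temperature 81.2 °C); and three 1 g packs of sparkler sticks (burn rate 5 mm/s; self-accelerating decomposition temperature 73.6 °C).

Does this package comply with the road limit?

No

Magnesium fire-starter: burn rate 3.4 mm/s > 2.2 mm/s → Category FS (Flammable Solid).
With burn rate 5 mm/s (> 2.2 mm/s), the sparkler sticks fall in Category FS.
Category FS net quantity: (one 0.1 oz pack = 2.84 g) + (three 1 g packs = 3 g) = 5.84 g.
5.84 g > 2 g (road limit, Category FS) — over the limit.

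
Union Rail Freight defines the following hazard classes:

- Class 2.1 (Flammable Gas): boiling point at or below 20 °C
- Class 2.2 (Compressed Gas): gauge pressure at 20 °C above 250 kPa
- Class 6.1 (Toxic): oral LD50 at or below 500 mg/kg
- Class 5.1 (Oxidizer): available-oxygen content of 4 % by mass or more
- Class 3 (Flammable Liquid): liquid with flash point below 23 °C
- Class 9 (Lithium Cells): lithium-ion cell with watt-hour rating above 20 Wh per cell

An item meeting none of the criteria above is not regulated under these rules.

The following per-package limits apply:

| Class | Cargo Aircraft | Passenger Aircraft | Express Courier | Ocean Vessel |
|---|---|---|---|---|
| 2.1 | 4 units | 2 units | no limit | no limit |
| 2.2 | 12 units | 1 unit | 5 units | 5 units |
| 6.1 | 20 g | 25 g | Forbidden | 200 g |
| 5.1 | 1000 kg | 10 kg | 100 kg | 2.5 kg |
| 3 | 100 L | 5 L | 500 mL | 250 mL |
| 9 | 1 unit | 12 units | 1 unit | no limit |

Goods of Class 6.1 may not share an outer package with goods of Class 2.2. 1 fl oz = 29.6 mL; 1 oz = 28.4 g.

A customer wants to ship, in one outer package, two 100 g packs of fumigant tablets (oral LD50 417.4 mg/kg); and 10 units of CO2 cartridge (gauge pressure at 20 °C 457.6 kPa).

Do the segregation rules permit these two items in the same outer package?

With oral LD50 417.4 mg/kg (≤ 500 mg/kg), the fumigant tablets fall in Class 6.1.
The CO2 cartridge has gauge pressure at 20 °C 457.6 kPa, which is > 250 kPa, so it is Class 2.2 (Compressed Gas).
Class 6.1 and Class 2.2 may not share an outer package.

No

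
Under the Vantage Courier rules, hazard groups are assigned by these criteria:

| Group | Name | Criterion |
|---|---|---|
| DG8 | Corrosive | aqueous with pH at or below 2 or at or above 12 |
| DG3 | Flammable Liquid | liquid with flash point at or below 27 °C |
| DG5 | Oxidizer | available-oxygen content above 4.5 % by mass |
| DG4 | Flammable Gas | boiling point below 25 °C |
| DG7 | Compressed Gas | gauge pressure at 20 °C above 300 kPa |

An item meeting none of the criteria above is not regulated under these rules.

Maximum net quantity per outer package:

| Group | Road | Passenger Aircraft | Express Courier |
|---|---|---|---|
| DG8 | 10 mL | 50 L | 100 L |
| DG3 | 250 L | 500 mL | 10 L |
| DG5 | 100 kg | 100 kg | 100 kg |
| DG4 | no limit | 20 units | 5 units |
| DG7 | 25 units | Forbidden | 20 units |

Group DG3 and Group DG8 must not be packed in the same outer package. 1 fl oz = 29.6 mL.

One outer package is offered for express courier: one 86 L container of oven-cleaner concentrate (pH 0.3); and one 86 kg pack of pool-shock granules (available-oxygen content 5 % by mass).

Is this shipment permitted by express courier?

Yes

The oven-cleaner concentrate has pH 0.3, which is ≤ 2, so it is Group DG8 (Corrosive).
The pool-shock granules have available-oxygen content 5 % by mass, which is > 4.5 % by mass, so they are Group DG5 (Oxidizer).
Group DG5 quantity: 86 kg.
That is within the Group DG5 express courier limit of 100 kg.
Group DG8 quantity: 86 L.
86 L ≤ 100 L (express courier limit, Group DG8) — within limit.
The segregation rule (Group DG3 with Group DG8) does not apply to Group DG5 with Group DG8.
Every hazard group is within its express courier limit and no segregation rule is violated.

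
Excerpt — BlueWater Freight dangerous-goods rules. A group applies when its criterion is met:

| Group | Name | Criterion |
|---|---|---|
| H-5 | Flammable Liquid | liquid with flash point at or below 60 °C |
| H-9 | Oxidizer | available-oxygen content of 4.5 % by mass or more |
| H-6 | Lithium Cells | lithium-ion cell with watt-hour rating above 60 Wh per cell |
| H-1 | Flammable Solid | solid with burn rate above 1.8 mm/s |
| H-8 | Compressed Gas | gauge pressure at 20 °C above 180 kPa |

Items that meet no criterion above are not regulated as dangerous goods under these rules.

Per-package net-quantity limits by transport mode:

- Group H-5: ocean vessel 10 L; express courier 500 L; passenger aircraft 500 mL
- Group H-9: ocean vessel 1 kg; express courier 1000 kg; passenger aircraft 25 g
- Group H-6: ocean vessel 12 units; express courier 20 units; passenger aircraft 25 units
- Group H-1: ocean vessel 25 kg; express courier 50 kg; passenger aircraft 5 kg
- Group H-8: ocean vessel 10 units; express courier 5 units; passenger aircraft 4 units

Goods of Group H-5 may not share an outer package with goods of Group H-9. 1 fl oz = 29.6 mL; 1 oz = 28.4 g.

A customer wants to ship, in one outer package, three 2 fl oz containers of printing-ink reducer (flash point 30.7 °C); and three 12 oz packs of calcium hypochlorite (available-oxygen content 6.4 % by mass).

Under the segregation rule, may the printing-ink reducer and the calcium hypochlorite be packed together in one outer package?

Flash point 30.7 °C meets the Group H-5 criterion (Flammable Liquid), so the printing-ink reducer is Group H-5.
With available-oxygen content 6.4 % by mass (≥ 4.5 % by mass), the calcium hypochlorite falls in Group H-9.
Group H-5 and Group H-9 may not share an outer package.

No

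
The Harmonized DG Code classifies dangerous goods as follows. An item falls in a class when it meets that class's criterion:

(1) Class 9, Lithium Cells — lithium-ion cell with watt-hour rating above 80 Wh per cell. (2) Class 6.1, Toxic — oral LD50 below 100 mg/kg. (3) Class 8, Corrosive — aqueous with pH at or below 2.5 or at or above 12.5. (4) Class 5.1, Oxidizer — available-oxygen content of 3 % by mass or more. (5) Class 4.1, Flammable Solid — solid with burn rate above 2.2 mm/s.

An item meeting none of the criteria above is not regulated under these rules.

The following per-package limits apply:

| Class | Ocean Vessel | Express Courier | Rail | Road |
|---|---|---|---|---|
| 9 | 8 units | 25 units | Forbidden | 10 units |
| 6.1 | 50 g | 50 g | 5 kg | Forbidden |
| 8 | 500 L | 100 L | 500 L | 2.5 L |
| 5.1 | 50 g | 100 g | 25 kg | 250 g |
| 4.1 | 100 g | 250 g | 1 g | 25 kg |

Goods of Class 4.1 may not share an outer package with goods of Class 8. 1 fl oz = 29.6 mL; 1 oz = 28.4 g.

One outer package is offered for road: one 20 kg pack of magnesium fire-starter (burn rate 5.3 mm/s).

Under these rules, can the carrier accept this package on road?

With burn rate 5.3 mm/s (> 2.2 mm/s), the magnesium fire-starter falls in Class 4.1.
Class 4.1 quantity: 20 kg.
That is within the Class 4.1 road limit of 25 kg.

Yes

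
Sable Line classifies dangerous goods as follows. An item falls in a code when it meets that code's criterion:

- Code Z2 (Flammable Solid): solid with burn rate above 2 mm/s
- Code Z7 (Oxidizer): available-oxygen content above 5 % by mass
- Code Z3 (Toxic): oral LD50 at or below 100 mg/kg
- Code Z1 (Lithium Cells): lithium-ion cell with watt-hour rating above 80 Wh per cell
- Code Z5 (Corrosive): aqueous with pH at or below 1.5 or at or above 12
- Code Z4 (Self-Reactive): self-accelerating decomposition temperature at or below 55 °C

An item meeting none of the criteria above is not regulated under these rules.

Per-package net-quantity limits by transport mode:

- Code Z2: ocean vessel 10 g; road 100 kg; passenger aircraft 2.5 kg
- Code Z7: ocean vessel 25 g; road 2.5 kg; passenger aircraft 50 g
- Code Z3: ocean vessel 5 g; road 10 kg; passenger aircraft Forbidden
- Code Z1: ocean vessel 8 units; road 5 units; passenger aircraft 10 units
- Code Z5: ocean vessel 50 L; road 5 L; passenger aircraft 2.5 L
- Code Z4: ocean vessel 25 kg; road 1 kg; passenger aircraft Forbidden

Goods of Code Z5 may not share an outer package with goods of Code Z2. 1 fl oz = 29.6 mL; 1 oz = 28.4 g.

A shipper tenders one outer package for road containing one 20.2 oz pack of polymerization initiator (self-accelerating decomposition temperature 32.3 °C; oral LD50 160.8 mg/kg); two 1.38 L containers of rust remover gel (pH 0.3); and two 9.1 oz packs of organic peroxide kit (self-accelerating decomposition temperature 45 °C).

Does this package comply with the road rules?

No

The polymerization initiator has self-accelerating decomposition temperature 32.3 °C, which is ≤ 55 °C, so it is Code Z4 (Self-Reactive).
With pH 0.3 (≤ 1.5), the rust remover gel falls in Code Z5.
With self-accelerating decomposition temperature 45 °C (≤ 55 °C), the organic peroxide kit falls in Code Z4.
Total Code Z4: (one 20.2 oz pack = 573.68 g) + (two 9.1 oz packs = 516.88 g) = 1090.56 g.
1090.56 g exceeds the road limit of 1 kg for Code Z4.
Code Z5 quantity: two 1.38 L containers = 2.76 L.
2.76 L ≤ 5 L (road limit, Code Z5) — within limit.
The segregation rule (Code Z5 with Code Z2) does not apply to Code Z4 with Code Z5.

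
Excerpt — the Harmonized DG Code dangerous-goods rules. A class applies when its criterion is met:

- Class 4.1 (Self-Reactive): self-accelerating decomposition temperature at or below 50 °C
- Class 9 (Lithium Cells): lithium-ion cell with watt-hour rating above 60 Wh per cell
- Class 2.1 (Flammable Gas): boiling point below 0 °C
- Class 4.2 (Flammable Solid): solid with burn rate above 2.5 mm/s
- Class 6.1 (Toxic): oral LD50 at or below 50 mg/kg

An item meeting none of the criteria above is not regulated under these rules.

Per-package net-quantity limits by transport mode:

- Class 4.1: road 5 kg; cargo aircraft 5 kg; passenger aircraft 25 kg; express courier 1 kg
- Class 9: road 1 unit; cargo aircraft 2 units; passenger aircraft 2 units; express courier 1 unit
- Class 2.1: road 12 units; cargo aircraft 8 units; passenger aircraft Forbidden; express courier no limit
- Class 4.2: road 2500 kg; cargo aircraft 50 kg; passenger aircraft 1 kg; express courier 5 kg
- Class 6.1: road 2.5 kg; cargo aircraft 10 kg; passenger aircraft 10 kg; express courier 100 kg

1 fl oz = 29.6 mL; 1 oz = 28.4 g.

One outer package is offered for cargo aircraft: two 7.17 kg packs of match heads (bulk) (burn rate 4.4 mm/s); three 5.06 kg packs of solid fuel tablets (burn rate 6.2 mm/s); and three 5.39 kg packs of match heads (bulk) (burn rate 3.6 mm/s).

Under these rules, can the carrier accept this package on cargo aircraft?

Yes

Match heads (bulk): burn rate 4.4 mm/s > 2.5 mm/s → Class 4.2 (Flammable Solid).
The solid fuel tablets have burn rate 6.2 mm/s, which is > 2.5 mm/s, so they are Class 4.2 (Flammable Solid).
Match heads (bulk): burn rate 3.6 mm/s > 2.5 mm/s → Class 4.2 (Flammable Solid).
Total Class 4.2: (two 7.17 kg packs = 14.34 kg) + (three 5.06 kg packs = 15.18 kg) + (three 5.39 kg packs = 16.17 kg) = 45.69 kg.
That is within the Class 4.2 cargo aircraft limit of 50 kg.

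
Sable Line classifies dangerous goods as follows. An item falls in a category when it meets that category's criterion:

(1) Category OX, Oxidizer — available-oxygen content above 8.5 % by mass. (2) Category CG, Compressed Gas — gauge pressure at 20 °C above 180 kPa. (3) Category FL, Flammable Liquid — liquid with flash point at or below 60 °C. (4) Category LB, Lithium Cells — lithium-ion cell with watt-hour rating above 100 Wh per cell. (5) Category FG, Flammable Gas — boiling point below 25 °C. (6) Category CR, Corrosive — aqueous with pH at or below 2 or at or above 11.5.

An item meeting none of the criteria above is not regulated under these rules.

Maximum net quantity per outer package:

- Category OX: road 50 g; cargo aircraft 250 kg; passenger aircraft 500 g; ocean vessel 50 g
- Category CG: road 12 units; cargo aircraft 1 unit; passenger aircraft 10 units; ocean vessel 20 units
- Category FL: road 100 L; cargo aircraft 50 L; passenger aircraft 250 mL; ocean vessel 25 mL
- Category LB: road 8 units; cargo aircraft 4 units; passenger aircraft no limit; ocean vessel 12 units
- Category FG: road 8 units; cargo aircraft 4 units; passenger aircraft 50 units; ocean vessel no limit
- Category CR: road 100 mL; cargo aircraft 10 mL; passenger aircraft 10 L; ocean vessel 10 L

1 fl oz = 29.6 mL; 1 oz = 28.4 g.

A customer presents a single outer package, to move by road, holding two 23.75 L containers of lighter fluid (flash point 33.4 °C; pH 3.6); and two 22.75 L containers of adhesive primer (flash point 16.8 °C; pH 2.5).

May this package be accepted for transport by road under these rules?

Flash point 33.4 °C meets the Category FL criterion (Flammable Liquid), so the lighter fluid is Category FL.
Flash point 16.8 °C meets the Category FL criterion (Flammable Liquid), so the adhesive primer is Category FL.
Total Category FL: (two 23.75 L containers = 47.5 L) + (two 22.75 L containers = 45.5 L) = 93 L.
93 L ≤ 100 L (road limit, Category FL) — within limit.

Yes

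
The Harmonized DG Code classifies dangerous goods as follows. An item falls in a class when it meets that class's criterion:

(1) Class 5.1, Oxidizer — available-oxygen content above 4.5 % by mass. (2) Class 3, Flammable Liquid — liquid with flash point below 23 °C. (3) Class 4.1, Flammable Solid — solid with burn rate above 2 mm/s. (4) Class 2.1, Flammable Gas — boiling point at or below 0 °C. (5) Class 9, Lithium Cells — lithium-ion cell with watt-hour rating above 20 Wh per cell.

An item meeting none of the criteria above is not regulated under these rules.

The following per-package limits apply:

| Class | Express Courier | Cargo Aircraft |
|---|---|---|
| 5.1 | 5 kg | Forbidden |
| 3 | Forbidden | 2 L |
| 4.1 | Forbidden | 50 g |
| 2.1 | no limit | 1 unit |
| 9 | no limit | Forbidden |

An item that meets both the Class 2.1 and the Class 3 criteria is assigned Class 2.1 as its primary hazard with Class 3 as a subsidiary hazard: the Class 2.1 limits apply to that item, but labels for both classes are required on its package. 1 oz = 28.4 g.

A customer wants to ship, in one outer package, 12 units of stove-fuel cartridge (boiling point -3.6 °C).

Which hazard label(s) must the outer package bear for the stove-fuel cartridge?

Class 2.1

Boiling point -3.6 °C meets the Class 2.1 criterion (Flammable Gas), so the stove-fuel cartridge is Class 2.1.
Only the Class 2.1 label is required.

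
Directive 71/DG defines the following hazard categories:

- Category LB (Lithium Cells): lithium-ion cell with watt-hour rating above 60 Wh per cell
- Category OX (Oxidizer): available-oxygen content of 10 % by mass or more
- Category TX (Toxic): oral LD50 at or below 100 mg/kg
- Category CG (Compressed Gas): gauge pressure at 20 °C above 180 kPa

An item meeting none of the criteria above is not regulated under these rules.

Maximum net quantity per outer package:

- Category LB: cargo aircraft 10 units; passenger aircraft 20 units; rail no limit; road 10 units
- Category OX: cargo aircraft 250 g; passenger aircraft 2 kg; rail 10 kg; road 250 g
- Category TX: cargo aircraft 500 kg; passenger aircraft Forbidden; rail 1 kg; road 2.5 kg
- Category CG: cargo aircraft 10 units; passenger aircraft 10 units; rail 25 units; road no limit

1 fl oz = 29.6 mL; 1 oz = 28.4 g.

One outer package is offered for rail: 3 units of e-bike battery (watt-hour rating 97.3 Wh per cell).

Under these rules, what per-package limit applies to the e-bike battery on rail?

no limit

The e-bike battery has watt-hour rating 97.3 Wh per cell, which is > 60 Wh per cell, so it is Category LB (Lithium Cells).
The rail limit for Category LB is no limit.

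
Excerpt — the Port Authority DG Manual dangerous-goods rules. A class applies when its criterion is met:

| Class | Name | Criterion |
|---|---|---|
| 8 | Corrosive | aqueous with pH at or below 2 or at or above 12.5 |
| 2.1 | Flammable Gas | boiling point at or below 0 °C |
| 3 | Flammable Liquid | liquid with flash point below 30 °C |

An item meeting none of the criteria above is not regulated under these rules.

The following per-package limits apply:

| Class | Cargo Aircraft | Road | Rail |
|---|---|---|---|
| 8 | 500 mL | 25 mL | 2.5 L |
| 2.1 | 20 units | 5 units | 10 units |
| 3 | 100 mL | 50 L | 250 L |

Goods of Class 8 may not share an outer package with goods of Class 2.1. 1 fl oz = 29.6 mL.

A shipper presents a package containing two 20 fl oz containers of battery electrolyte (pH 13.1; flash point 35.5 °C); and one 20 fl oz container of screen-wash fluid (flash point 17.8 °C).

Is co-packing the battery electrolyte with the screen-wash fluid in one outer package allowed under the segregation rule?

The battery electrolyte has pH 13.1, which is ≥ 12.5, so it is Class 8 (Corrosive).
With flash point 17.8 °C (< 30 °C), the screen-wash fluid falls in Class 3.
No segregation rule bars Class 8 with Class 3.

Yes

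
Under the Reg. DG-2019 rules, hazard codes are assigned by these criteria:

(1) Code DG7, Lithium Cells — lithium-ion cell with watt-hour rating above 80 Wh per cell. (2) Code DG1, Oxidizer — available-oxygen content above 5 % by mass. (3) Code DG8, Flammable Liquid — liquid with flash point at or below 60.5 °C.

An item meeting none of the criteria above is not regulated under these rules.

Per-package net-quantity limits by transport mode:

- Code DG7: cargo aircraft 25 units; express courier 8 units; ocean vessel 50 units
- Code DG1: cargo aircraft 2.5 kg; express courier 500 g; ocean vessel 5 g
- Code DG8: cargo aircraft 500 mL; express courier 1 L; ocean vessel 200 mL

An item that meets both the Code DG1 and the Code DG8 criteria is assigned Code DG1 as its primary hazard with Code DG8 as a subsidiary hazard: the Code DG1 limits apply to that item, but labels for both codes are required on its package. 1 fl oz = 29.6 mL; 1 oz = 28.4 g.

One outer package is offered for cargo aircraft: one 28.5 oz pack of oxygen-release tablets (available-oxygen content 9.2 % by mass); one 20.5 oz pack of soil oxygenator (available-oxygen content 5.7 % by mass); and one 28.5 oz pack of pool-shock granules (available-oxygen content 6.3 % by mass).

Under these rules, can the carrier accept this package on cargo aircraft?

Yes

With available-oxygen content 9.2 % by mass (> 5 % by mass), the oxygen-release tablets fall in Code DG1.
The soil oxygenator has available-oxygen content 5.7 % by mass, which is > 5 % by mass, so it is Code DG1 (Oxidizer).
The pool-shock granules have available-oxygen content 6.3 % by mass, which is > 5 % by mass, so they are Code DG1 (Oxidizer).
Code DG1 net quantity: (one 28.5 oz pack = 809.4 g) + (one 20.5 oz pack = 582.2 g) + (one 28.5 oz pack = 809.4 g) = 2.201 kg.
2.201 kg is within the cargo aircraft limit of 2.5 kg for Code DG1.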